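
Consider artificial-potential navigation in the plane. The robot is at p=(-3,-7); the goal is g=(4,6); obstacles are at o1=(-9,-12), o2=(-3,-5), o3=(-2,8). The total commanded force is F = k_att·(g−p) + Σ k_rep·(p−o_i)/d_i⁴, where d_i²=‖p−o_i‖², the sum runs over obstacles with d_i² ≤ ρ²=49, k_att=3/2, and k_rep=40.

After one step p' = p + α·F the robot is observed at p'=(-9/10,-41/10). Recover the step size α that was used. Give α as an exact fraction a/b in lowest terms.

α = 1/5

F_att = 3/2·(g−p) = 3/2·(7,13) = (10.5000,19.5000)
o1: d²=61 > ρ²=49 → inactive
o2: d²=4 ≤ ρ²=49; F_rep = 40·(0,-2)/4² = (0.0000,-5.0000)
o3: d²=226 > ρ²=49 → inactive
F = F_att + ΣF_rep = (10.5000,14.5000)
Δp = p'−p = (2.1000,2.9000); α = Δx/Fx = (21/10) / (21/2) = 1/5
check: Δy/Fy = (29/10) / (29/2) = 1/5 ✓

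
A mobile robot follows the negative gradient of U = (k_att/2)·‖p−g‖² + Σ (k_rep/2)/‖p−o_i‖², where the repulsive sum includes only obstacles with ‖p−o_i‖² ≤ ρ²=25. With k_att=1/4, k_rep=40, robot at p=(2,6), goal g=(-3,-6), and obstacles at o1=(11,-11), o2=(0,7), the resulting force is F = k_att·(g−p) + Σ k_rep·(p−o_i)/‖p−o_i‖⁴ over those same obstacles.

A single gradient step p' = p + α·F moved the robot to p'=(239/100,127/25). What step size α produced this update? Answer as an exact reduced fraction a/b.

α = 1/5

F_att = 1/4·(g−p) = 1/4·(-5,-12) = (-1.2500,-3.0000)
o1: d²=370 > ρ²=25 → inactive
o2: d²=5 ≤ ρ²=25; F_rep = 40·(2,-1)/5² = (3.2000,-1.6000)
F = F_att + ΣF_rep = (1.9500,-4.6000)
Δp = p'−p = (0.3900,-0.9200); α = Δx/Fx = (39/100) / (39/20) = 1/5
check: Δy/Fy = (-23/25) / (-23/5) = 1/5 ✓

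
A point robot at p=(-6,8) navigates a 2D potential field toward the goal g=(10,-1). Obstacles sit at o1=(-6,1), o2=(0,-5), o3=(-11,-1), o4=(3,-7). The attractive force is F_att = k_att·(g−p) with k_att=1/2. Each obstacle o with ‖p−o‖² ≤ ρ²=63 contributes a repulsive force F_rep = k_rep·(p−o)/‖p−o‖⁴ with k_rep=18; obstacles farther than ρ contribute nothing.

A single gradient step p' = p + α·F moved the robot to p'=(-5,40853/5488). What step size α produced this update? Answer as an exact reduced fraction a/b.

F_att = 1/2·(g−p) = 1/2·(16,-9) = (8.0000,-4.5000)
o1: d²=49 ≤ ρ²=63; F_rep = 18·(0,7)/49² = (0.0000,0.0525)
o2: d²=205 > ρ²=63 → inactive
o3: d²=106 > ρ²=63 → inactive
o4: d²=306 > ρ²=63 → inactive
F = F_att + ΣF_rep = (8.0000,-4.4475)
Δp = p'−p = (1.0000,-0.5559); α = Δx/Fx = (1) / (8) = 1/8
check: Δy/Fy = (-3051/5488) / (-3051/686) = 1/8 ✓

α = 1/8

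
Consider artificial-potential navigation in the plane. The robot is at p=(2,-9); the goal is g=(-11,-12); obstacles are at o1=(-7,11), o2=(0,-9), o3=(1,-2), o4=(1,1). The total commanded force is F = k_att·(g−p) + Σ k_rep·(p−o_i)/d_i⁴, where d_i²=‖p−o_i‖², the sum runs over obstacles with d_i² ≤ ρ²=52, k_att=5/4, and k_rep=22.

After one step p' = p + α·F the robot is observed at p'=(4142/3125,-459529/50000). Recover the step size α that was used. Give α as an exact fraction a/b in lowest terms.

α = 1/20

F_att = 5/4·(g−p) = 5/4·(-13,-3) = (-16.2500,-3.7500)
o1: d²=481 > ρ²=52 → inactive
o2: d²=4 ≤ ρ²=52; F_rep = 22·(2,0)/4² = (2.7500,0.0000)
o3: d²=50 ≤ ρ²=52; F_rep = 22·(1,-7)/50² = (0.0088,-0.0616)
o4: d²=101 > ρ²=52 → inactive
F = F_att + ΣF_rep = (-13.4912,-3.8116)
Δp = p'−p = (-0.6746,-0.1906); α = Δx/Fx = (-2108/3125) / (-8432/625) = 1/20
check: Δy/Fy = (-9529/50000) / (-9529/2500) = 1/20 ✓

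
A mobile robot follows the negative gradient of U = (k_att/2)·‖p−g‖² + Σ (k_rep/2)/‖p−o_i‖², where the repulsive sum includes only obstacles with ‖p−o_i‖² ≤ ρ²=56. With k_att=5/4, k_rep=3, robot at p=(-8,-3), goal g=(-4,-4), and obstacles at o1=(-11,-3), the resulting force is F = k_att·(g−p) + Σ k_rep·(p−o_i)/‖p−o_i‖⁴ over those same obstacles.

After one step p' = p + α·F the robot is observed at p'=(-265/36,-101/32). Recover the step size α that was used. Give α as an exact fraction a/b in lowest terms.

F_att = 5/4·(g−p) = 5/4·(4,-1) = (5.0000,-1.2500)
o1: d²=9 ≤ ρ²=56; F_rep = 3·(3,0)/9² = (0.1111,0.0000)
F = F_att + ΣF_rep = (5.1111,-1.2500)
Δp = p'−p = (0.6389,-0.1562); α = Δx/Fx = (23/36) / (46/9) = 1/8
check: Δy/Fy = (-5/32) / (-5/4) = 1/8 ✓

α = 1/8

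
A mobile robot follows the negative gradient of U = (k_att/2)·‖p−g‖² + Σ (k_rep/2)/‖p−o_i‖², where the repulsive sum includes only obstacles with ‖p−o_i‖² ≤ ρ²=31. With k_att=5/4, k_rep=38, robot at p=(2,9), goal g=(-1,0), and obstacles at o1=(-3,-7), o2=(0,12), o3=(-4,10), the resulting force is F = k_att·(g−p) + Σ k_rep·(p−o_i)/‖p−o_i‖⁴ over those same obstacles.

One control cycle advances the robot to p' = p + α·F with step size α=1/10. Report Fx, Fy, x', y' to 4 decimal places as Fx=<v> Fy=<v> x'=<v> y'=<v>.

F_att = 5/4·(g−p) = 5/4·(-3,-9) = (-3.7500,-11.2500)
o1: d²=281 > ρ²=31 → inactive
o2: d²=13 ≤ ρ²=31; F_rep = 38·(2,-3)/13² = (0.4497,-0.6746)
o3: d²=37 > ρ²=31 → inactive
F = F_att + ΣF_rep = (-3.3003,-11.9246)
p' = p + 1/10·F = (1.6700,7.8075)

Fx=-3.3003 Fy=-11.9246 x'=1.6700 y'=7.8075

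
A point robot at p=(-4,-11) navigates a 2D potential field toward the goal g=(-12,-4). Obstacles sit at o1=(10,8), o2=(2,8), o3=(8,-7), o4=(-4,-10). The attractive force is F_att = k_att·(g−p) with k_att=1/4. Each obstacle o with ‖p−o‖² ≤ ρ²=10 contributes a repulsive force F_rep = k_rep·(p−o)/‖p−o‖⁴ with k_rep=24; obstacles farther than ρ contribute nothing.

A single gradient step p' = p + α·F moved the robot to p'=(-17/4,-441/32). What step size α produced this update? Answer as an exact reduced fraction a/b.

F_att = 1/4·(g−p) = 1/4·(-8,7) = (-2.0000,1.7500)
o1: d²=557 > ρ²=10 → inactive
o2: d²=397 > ρ²=10 → inactive
o3: d²=160 > ρ²=10 → inactive
o4: d²=1 ≤ ρ²=10; F_rep = 24·(0,-1)/1² = (0.0000,-24.0000)
F = F_att + ΣF_rep = (-2.0000,-22.2500)
Δp = p'−p = (-0.2500,-2.7812); α = Δx/Fx = (-1/4) / (-2) = 1/8
check: Δy/Fy = (-89/32) / (-89/4) = 1/8 ✓

α = 1/8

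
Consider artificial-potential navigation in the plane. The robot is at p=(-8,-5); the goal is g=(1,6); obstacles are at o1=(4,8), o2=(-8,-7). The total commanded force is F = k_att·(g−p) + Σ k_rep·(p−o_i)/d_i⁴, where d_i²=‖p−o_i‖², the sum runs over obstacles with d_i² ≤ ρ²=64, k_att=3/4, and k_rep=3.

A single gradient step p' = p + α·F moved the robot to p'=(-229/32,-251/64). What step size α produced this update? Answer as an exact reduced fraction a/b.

α = 1/8

F_att = 3/4·(g−p) = 3/4·(9,11) = (6.7500,8.2500)
o1: d²=313 > ρ²=64 → inactive
o2: d²=4 ≤ ρ²=64; F_rep = 3·(0,2)/4² = (0.0000,0.3750)
F = F_att + ΣF_rep = (6.7500,8.6250)
Δp = p'−p = (0.8438,1.0781); α = Δx/Fx = (27/32) / (27/4) = 1/8
check: Δy/Fy = (69/64) / (69/8) = 1/8 ✓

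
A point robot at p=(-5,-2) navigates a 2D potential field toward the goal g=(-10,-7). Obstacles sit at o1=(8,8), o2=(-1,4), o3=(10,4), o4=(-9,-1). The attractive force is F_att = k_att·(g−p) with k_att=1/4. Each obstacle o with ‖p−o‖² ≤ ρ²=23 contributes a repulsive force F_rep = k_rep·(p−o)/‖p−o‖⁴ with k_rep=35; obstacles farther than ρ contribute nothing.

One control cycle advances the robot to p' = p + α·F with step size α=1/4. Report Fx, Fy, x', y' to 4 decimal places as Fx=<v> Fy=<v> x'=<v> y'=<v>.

Fx=-0.7656 Fy=-1.3711 x'=-5.1914 y'=-2.3428

F_att = 1/4·(g−p) = 1/4·(-5,-5) = (-1.2500,-1.2500)
o1: d²=269 > ρ²=23 → inactive
o2: d²=52 > ρ²=23 → inactive
o3: d²=261 > ρ²=23 → inactive
o4: d²=17 ≤ ρ²=23; F_rep = 35·(4,-1)/17² = (0.4844,-0.1211)
F = F_att + ΣF_rep = (-0.7656,-1.3711)
p' = p + 1/4·F = (-5.1914,-2.3428)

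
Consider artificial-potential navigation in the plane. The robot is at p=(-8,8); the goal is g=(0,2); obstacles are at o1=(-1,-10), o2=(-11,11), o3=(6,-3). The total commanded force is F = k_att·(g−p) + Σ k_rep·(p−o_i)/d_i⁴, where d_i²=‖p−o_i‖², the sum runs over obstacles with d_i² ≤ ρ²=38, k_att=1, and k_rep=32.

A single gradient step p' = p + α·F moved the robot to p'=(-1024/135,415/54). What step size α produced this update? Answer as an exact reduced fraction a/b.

F_att = 1·(g−p) = 1·(8,-6) = (8.0000,-6.0000)
o1: d²=373 > ρ²=38 → inactive
o2: d²=18 ≤ ρ²=38; F_rep = 32·(3,-3)/18² = (0.2963,-0.2963)
o3: d²=317 > ρ²=38 → inactive
F = F_att + ΣF_rep = (8.2963,-6.2963)
Δp = p'−p = (0.4148,-0.3148); α = Δx/Fx = (56/135) / (224/27) = 1/20
check: Δy/Fy = (-17/54) / (-170/27) = 1/20 ✓

α = 1/20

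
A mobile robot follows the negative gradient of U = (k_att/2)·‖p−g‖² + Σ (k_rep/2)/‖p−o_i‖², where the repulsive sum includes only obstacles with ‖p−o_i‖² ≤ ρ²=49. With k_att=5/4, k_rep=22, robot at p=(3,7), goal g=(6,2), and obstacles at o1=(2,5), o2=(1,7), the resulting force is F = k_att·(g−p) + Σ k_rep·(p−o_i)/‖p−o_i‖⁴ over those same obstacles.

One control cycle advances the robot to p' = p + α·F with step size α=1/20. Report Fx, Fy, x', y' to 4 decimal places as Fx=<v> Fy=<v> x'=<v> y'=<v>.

Fx=7.3800 Fy=-4.4900 x'=3.3690 y'=6.7755

F_att = 5/4·(g−p) = 5/4·(3,-5) = (3.7500,-6.2500)
o1: d²=5 ≤ ρ²=49; F_rep = 22·(1,2)/5² = (0.8800,1.7600)
o2: d²=4 ≤ ρ²=49; F_rep = 22·(2,0)/4² = (2.7500,0.0000)
F = F_att + ΣF_rep = (7.3800,-4.4900)
p' = p + 1/20·F = (3.3690,6.7755)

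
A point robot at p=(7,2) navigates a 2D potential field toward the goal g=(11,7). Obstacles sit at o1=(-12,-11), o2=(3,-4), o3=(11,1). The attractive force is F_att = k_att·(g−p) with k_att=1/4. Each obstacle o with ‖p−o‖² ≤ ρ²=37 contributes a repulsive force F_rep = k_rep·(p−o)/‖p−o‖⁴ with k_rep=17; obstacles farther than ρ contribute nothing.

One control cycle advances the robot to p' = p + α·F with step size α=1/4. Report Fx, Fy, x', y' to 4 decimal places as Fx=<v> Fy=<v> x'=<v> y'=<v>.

Fx=0.7647 Fy=1.3088 x'=7.1912 y'=2.3272

F_att = 1/4·(g−p) = 1/4·(4,5) = (1.0000,1.2500)
o1: d²=530 > ρ²=37 → inactive
o2: d²=52 > ρ²=37 → inactive
o3: d²=17 ≤ ρ²=37; F_rep = 17·(-4,1)/17² = (-0.2353,0.0588)
F = F_att + ΣF_rep = (0.7647,1.3088)
p' = p + 1/4·F = (7.1912,2.3272)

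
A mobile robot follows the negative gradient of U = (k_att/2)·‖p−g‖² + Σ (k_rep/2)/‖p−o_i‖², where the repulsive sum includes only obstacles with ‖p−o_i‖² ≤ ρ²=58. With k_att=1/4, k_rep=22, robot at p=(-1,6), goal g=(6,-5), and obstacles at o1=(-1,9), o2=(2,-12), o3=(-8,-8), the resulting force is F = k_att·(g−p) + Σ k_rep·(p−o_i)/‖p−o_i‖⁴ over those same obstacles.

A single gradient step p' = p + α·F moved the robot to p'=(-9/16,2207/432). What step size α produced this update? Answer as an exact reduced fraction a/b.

α = 1/4

F_att = 1/4·(g−p) = 1/4·(7,-11) = (1.7500,-2.7500)
o1: d²=9 ≤ ρ²=58; F_rep = 22·(0,-3)/9² = (0.0000,-0.8148)
o2: d²=333 > ρ²=58 → inactive
o3: d²=245 > ρ²=58 → inactive
F = F_att + ΣF_rep = (1.7500,-3.5648)
Δp = p'−p = (0.4375,-0.8912); α = Δx/Fx = (7/16) / (7/4) = 1/4
check: Δy/Fy = (-385/432) / (-385/108) = 1/4 ✓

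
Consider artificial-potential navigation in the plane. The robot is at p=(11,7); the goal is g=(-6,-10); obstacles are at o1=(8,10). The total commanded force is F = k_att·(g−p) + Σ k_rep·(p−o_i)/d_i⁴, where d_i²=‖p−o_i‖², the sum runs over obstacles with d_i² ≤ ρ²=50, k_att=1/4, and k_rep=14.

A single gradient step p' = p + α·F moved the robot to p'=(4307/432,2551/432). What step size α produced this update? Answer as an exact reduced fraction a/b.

F_att = 1/4·(g−p) = 1/4·(-17,-17) = (-4.2500,-4.2500)
o1: d²=18 ≤ ρ²=50; F_rep = 14·(3,-3)/18² = (0.1296,-0.1296)
F = F_att + ΣF_rep = (-4.1204,-4.3796)
Δp = p'−p = (-1.0301,-1.0949); α = Δx/Fx = (-445/432) / (-445/108) = 1/4
check: Δy/Fy = (-473/432) / (-473/108) = 1/4 ✓

α = 1/4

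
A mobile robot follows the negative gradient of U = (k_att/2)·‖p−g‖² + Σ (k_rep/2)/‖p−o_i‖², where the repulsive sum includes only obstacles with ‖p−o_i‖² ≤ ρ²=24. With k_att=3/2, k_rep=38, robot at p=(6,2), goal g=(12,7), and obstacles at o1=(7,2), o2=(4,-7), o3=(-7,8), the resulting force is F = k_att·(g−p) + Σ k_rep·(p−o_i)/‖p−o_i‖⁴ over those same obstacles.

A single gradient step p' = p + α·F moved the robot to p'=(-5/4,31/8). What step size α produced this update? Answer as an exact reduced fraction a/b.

F_att = 3/2·(g−p) = 3/2·(6,5) = (9.0000,7.5000)
o1: d²=1 ≤ ρ²=24; F_rep = 38·(-1,0)/1² = (-38.0000,0.0000)
o2: d²=85 > ρ²=24 → inactive
o3: d²=205 > ρ²=24 → inactive
F = F_att + ΣF_rep = (-29.0000,7.5000)
Δp = p'−p = (-7.2500,1.8750); α = Δx/Fx = (-29/4) / (-29) = 1/4
check: Δy/Fy = (15/8) / (15/2) = 1/4 ✓

α = 1/4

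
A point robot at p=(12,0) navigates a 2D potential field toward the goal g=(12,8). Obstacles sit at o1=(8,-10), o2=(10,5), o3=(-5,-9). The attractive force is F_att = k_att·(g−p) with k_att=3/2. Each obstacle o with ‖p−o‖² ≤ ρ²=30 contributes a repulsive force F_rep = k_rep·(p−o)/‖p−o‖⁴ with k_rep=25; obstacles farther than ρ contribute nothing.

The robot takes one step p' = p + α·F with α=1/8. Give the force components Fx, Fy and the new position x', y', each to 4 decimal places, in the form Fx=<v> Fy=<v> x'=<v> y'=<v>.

F_att = 3/2·(g−p) = 3/2·(0,8) = (0.0000,12.0000)
o1: d²=116 > ρ²=30 → inactive
o2: d²=29 ≤ ρ²=30; F_rep = 25·(2,-5)/29² = (0.0595,-0.1486)
o3: d²=370 > ρ²=30 → inactive
F = F_att + ΣF_rep = (0.0595,11.8514)
p' = p + 1/8·F = (12.0074,1.4814)

Fx=0.0595 Fy=11.8514 x'=12.0074 y'=1.4814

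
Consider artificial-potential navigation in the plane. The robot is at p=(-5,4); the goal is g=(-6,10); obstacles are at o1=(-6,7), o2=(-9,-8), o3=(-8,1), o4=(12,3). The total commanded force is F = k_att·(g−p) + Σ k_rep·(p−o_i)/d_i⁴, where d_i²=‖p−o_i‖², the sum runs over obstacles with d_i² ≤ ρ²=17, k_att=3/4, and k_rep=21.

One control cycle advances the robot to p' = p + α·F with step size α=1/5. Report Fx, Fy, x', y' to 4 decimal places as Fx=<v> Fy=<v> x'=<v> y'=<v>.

F_att = 3/4·(g−p) = 3/4·(-1,6) = (-0.7500,4.5000)
o1: d²=10 ≤ ρ²=17; F_rep = 21·(1,-3)/10² = (0.2100,-0.6300)
o2: d²=160 > ρ²=17 → inactive
o3: d²=18 > ρ²=17 → inactive
o4: d²=290 > ρ²=17 → inactive
F = F_att + ΣF_rep = (-0.5400,3.8700)
p' = p + 1/5·F = (-5.1080,4.7740)

Fx=-0.5400 Fy=3.8700 x'=-5.1080 y'=4.7740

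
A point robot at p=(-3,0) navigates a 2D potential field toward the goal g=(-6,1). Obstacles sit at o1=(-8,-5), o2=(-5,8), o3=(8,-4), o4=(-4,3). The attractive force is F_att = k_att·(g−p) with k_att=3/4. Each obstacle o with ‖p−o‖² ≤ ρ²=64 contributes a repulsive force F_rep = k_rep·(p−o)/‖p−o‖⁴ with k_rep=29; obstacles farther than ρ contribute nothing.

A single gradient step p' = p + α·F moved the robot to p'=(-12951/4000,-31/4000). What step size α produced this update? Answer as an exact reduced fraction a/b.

F_att = 3/4·(g−p) = 3/4·(-3,1) = (-2.2500,0.7500)
o1: d²=50 ≤ ρ²=64; F_rep = 29·(5,5)/50² = (0.0580,0.0580)
o2: d²=68 > ρ²=64 → inactive
o3: d²=137 > ρ²=64 → inactive
o4: d²=10 ≤ ρ²=64; F_rep = 29·(1,-3)/10² = (0.2900,-0.8700)
F = F_att + ΣF_rep = (-1.9020,-0.0620)
Δp = p'−p = (-0.2377,-0.0077); α = Δx/Fx = (-951/4000) / (-951/500) = 1/8
check: Δy/Fy = (-31/4000) / (-31/500) = 1/8 ✓

α = 1/8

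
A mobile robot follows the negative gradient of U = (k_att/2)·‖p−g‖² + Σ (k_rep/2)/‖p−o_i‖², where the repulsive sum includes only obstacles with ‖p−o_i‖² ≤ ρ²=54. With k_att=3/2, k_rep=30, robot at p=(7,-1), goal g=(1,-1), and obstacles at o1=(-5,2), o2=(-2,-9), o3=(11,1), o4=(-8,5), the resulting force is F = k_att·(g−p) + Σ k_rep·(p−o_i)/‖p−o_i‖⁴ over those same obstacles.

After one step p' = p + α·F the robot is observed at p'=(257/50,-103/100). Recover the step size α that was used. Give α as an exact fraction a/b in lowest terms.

F_att = 3/2·(g−p) = 3/2·(-6,0) = (-9.0000,0.0000)
o1: d²=153 > ρ²=54 → inactive
o2: d²=145 > ρ²=54 → inactive
o3: d²=20 ≤ ρ²=54; F_rep = 30·(-4,-2)/20² = (-0.3000,-0.1500)
o4: d²=261 > ρ²=54 → inactive
F = F_att + ΣF_rep = (-9.3000,-0.1500)
Δp = p'−p = (-1.8600,-0.0300); α = Δx/Fx = (-93/50) / (-93/10) = 1/5
check: Δy/Fy = (-3/100) / (-3/20) = 1/5 ✓

α = 1/5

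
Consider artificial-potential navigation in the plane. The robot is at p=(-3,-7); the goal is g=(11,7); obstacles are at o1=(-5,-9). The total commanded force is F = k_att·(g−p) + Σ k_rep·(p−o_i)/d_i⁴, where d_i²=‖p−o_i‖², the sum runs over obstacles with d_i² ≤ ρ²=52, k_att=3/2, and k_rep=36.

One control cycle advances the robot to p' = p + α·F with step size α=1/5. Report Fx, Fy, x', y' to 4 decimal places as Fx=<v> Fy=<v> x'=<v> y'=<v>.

F_att = 3/2·(g−p) = 3/2·(14,14) = (21.0000,21.0000)
o1: d²=8 ≤ ρ²=52; F_rep = 36·(2,2)/8² = (1.1250,1.1250)
F = F_att + ΣF_rep = (22.1250,22.1250)
p' = p + 1/5·F = (1.4250,-2.5750)

Fx=22.1250 Fy=22.1250 x'=1.4250 y'=-2.5750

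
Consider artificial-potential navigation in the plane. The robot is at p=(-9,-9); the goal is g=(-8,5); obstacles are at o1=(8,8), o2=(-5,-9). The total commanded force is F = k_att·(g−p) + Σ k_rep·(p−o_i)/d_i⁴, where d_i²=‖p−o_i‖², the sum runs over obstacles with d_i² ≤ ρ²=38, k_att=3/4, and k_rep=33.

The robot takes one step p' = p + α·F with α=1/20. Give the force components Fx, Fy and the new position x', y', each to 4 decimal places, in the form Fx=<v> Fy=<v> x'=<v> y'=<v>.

Fx=0.2344 Fy=10.5000 x'=-8.9883 y'=-8.4750

F_att = 3/4·(g−p) = 3/4·(1,14) = (0.7500,10.5000)
o1: d²=578 > ρ²=38 → inactive
o2: d²=16 ≤ ρ²=38; F_rep = 33·(-4,0)/16² = (-0.5156,0.0000)
F = F_att + ΣF_rep = (0.2344,10.5000)
p' = p + 1/20·F = (-8.9883,-8.4750)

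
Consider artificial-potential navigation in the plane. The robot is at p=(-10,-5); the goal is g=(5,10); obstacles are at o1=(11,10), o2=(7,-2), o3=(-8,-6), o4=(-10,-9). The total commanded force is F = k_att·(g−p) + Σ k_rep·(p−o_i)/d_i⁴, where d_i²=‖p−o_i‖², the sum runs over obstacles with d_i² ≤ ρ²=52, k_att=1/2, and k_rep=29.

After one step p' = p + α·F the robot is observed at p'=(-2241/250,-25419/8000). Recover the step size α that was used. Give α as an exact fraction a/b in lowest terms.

α = 1/5

F_att = 1/2·(g−p) = 1/2·(15,15) = (7.5000,7.5000)
o1: d²=666 > ρ²=52 → inactive
o2: d²=298 > ρ²=52 → inactive
o3: d²=5 ≤ ρ²=52; F_rep = 29·(-2,1)/5² = (-2.3200,1.1600)
o4: d²=16 ≤ ρ²=52; F_rep = 29·(0,4)/16² = (0.0000,0.4531)
F = F_att + ΣF_rep = (5.1800,9.1131)
Δp = p'−p = (1.0360,1.8226); α = Δx/Fx = (259/250) / (259/50) = 1/5
check: Δy/Fy = (14581/8000) / (14581/1600) = 1/5 ✓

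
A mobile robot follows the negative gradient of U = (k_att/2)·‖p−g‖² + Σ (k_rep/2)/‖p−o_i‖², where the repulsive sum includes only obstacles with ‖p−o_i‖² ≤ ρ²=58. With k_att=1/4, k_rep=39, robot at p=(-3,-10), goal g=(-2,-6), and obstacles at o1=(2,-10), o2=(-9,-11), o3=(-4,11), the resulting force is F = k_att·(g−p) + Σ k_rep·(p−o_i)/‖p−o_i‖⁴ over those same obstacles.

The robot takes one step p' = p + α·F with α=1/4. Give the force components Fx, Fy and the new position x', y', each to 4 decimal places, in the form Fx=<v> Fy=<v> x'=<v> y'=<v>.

F_att = 1/4·(g−p) = 1/4·(1,4) = (0.2500,1.0000)
o1: d²=25 ≤ ρ²=58; F_rep = 39·(-5,0)/25² = (-0.3120,0.0000)
o2: d²=37 ≤ ρ²=58; F_rep = 39·(6,1)/37² = (0.1709,0.0285)
o3: d²=442 > ρ²=58 → inactive
F = F_att + ΣF_rep = (0.1089,1.0285)
p' = p + 1/4·F = (-2.9728,-9.7429)

Fx=0.1089 Fy=1.0285 x'=-2.9728 y'=-9.7429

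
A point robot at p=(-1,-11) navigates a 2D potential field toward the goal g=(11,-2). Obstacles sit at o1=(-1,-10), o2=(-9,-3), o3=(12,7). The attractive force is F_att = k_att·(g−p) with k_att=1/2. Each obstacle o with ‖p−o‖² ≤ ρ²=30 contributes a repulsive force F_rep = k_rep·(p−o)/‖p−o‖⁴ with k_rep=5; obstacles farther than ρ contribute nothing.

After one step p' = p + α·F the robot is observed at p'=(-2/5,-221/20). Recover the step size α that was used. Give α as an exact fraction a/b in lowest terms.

α = 1/10

F_att = 1/2·(g−p) = 1/2·(12,9) = (6.0000,4.5000)
o1: d²=1 ≤ ρ²=30; F_rep = 5·(0,-1)/1² = (0.0000,-5.0000)
o2: d²=128 > ρ²=30 → inactive
o3: d²=493 > ρ²=30 → inactive
F = F_att + ΣF_rep = (6.0000,-0.5000)
Δp = p'−p = (0.6000,-0.0500); α = Δx/Fx = (3/5) / (6) = 1/10
check: Δy/Fy = (-1/20) / (-1/2) = 1/10 ✓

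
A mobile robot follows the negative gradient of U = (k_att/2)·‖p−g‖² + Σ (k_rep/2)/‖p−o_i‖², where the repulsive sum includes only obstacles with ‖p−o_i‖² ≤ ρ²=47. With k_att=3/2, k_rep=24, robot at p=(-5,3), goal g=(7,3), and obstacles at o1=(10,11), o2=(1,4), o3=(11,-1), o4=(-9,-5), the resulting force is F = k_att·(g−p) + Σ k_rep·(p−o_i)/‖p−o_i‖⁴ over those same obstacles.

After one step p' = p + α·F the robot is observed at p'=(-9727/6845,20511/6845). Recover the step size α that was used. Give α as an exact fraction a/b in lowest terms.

F_att = 3/2·(g−p) = 3/2·(12,0) = (18.0000,0.0000)
o1: d²=289 > ρ²=47 → inactive
o2: d²=37 ≤ ρ²=47; F_rep = 24·(-6,-1)/37² = (-0.1052,-0.0175)
o3: d²=272 > ρ²=47 → inactive
o4: d²=80 > ρ²=47 → inactive
F = F_att + ΣF_rep = (17.8948,-0.0175)
Δp = p'−p = (3.5790,-0.0035); α = Δx/Fx = (24498/6845) / (24498/1369) = 1/5
check: Δy/Fy = (-24/6845) / (-24/1369) = 1/5 ✓

α = 1/5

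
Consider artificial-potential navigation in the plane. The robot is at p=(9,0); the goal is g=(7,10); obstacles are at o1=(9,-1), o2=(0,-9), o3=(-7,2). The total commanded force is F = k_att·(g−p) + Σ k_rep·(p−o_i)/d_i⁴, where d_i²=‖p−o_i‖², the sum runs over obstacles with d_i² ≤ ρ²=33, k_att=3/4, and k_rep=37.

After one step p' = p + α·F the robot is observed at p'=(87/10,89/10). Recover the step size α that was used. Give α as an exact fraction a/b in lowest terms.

F_att = 3/4·(g−p) = 3/4·(-2,10) = (-1.5000,7.5000)
o1: d²=1 ≤ ρ²=33; F_rep = 37·(0,1)/1² = (0.0000,37.0000)
o2: d²=162 > ρ²=33 → inactive
o3: d²=260 > ρ²=33 → inactive
F = F_att + ΣF_rep = (-1.5000,44.5000)
Δp = p'−p = (-0.3000,8.9000); α = Δx/Fx = (-3/10) / (-3/2) = 1/5
check: Δy/Fy = (89/10) / (89/2) = 1/5 ✓

α = 1/5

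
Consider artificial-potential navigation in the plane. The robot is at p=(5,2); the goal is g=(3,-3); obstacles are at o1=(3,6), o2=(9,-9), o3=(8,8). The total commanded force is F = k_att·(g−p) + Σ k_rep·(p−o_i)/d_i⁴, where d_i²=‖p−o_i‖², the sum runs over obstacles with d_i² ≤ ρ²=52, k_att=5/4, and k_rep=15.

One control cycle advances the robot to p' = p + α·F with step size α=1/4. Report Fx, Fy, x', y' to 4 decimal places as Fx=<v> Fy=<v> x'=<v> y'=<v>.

F_att = 5/4·(g−p) = 5/4·(-2,-5) = (-2.5000,-6.2500)
o1: d²=20 ≤ ρ²=52; F_rep = 15·(2,-4)/20² = (0.0750,-0.1500)
o2: d²=137 > ρ²=52 → inactive
o3: d²=45 ≤ ρ²=52; F_rep = 15·(-3,-6)/45² = (-0.0222,-0.0444)
F = F_att + ΣF_rep = (-2.4472,-6.4444)
p' = p + 1/4·F = (4.3882,0.3889)

Fx=-2.4472 Fy=-6.4444 x'=4.3882 y'=0.3889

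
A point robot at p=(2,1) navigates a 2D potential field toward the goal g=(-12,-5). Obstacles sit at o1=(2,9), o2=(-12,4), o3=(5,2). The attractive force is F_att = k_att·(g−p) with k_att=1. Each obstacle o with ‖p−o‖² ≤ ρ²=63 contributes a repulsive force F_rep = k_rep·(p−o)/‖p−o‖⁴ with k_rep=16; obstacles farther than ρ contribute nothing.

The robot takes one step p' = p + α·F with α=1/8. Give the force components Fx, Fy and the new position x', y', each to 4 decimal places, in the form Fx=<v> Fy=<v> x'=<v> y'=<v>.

F_att = 1·(g−p) = 1·(-14,-6) = (-14.0000,-6.0000)
o1: d²=64 > ρ²=63 → inactive
o2: d²=205 > ρ²=63 → inactive
o3: d²=10 ≤ ρ²=63; F_rep = 16·(-3,-1)/10² = (-0.4800,-0.1600)
F = F_att + ΣF_rep = (-14.4800,-6.1600)
p' = p + 1/8·F = (0.1900,0.2300)

Fx=-14.4800 Fy=-6.1600 x'=0.1900 y'=0.2300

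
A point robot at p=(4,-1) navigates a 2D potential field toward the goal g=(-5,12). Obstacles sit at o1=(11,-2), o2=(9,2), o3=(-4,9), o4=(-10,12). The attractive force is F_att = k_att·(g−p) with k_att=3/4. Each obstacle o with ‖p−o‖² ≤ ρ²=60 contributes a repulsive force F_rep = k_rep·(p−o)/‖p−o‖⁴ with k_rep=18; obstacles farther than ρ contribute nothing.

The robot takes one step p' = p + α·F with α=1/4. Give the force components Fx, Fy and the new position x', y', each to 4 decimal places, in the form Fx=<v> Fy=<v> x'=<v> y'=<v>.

F_att = 3/4·(g−p) = 3/4·(-9,13) = (-6.7500,9.7500)
o1: d²=50 ≤ ρ²=60; F_rep = 18·(-7,1)/50² = (-0.0504,0.0072)
o2: d²=34 ≤ ρ²=60; F_rep = 18·(-5,-3)/34² = (-0.0779,-0.0467)
o3: d²=164 > ρ²=60 → inactive
o4: d²=365 > ρ²=60 → inactive
F = F_att + ΣF_rep = (-6.8783,9.7105)
p' = p + 1/4·F = (2.2804,1.4276)

Fx=-6.8783 Fy=9.7105 x'=2.2804 y'=1.4276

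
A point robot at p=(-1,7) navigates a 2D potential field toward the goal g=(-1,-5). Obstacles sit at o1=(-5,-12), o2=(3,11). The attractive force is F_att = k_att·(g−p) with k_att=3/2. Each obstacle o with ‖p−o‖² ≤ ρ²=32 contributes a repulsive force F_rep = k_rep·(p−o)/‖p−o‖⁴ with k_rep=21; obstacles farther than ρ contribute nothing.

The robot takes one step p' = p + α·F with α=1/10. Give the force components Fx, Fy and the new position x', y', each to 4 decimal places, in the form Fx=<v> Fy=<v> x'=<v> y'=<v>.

Fx=-0.0820 Fy=-18.0820 x'=-1.0082 y'=5.1918

F_att = 3/2·(g−p) = 3/2·(0,-12) = (0.0000,-18.0000)
o1: d²=377 > ρ²=32 → inactive
o2: d²=32 ≤ ρ²=32; F_rep = 21·(-4,-4)/32² = (-0.0820,-0.0820)
F = F_att + ΣF_rep = (-0.0820,-18.0820)
p' = p + 1/10·F = (-1.0082,5.1918)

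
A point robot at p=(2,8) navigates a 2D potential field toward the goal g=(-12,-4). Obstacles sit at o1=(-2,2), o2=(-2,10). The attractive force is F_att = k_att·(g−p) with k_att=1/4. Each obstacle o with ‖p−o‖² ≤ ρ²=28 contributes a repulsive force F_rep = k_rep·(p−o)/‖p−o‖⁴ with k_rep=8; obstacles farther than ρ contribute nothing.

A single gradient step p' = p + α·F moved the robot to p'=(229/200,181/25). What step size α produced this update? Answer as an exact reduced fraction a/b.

α = 1/4

F_att = 1/4·(g−p) = 1/4·(-14,-12) = (-3.5000,-3.0000)
o1: d²=52 > ρ²=28 → inactive
o2: d²=20 ≤ ρ²=28; F_rep = 8·(4,-2)/20² = (0.0800,-0.0400)
F = F_att + ΣF_rep = (-3.4200,-3.0400)
Δp = p'−p = (-0.8550,-0.7600); α = Δx/Fx = (-171/200) / (-171/50) = 1/4
check: Δy/Fy = (-19/25) / (-76/25) = 1/4 ✓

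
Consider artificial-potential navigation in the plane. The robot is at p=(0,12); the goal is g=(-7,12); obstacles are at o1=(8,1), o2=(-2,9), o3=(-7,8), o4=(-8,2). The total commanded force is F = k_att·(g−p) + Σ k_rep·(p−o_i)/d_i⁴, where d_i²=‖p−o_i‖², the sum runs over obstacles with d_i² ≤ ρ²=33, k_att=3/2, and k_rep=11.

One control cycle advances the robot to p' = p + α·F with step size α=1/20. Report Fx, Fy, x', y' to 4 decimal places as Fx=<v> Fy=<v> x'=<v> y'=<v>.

F_att = 3/2·(g−p) = 3/2·(-7,0) = (-10.5000,0.0000)
o1: d²=185 > ρ²=33 → inactive
o2: d²=13 ≤ ρ²=33; F_rep = 11·(2,3)/13² = (0.1302,0.1953)
o3: d²=65 > ρ²=33 → inactive
o4: d²=164 > ρ²=33 → inactive
F = F_att + ΣF_rep = (-10.3698,0.1953)
p' = p + 1/20·F = (-0.5185,12.0098)

Fx=-10.3698 Fy=0.1953 x'=-0.5185 y'=12.0098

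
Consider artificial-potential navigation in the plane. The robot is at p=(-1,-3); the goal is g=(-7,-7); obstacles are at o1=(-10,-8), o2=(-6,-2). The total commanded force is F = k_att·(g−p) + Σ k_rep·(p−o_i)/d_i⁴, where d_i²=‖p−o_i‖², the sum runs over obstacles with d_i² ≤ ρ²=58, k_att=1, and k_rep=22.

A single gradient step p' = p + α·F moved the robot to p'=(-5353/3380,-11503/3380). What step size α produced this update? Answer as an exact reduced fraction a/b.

α = 1/10

F_att = 1·(g−p) = 1·(-6,-4) = (-6.0000,-4.0000)
o1: d²=106 > ρ²=58 → inactive
o2: d²=26 ≤ ρ²=58; F_rep = 22·(5,-1)/26² = (0.1627,-0.0325)
F = F_att + ΣF_rep = (-5.8373,-4.0325)
Δp = p'−p = (-0.5837,-0.4033); α = Δx/Fx = (-1973/3380) / (-1973/338) = 1/10
check: Δy/Fy = (-1363/3380) / (-1363/338) = 1/10 ✓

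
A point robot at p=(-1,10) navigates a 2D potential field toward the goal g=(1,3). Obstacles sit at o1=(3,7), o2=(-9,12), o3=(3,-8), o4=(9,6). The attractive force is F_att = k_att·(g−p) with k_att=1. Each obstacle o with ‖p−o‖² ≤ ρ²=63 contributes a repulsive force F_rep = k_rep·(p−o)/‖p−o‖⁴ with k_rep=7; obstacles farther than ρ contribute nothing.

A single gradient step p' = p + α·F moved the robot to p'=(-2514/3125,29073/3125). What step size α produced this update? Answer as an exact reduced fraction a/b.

F_att = 1·(g−p) = 1·(2,-7) = (2.0000,-7.0000)
o1: d²=25 ≤ ρ²=63; F_rep = 7·(-4,3)/25² = (-0.0448,0.0336)
o2: d²=68 > ρ²=63 → inactive
o3: d²=340 > ρ²=63 → inactive
o4: d²=116 > ρ²=63 → inactive
F = F_att + ΣF_rep = (1.9552,-6.9664)
Δp = p'−p = (0.1955,-0.6966); α = Δx/Fx = (611/3125) / (1222/625) = 1/10
check: Δy/Fy = (-2177/3125) / (-4354/625) = 1/10 ✓

α = 1/10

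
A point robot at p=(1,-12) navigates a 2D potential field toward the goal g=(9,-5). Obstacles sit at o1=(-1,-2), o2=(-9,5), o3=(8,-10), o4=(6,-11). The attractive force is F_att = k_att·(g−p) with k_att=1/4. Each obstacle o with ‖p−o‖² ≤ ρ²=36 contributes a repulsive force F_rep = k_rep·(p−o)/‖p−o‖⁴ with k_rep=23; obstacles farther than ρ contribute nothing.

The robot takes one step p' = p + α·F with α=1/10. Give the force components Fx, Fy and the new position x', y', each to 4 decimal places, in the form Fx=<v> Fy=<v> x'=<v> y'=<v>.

Fx=1.8299 Fy=1.7160 x'=1.1830 y'=-11.8284

F_att = 1/4·(g−p) = 1/4·(8,7) = (2.0000,1.7500)
o1: d²=104 > ρ²=36 → inactive
o2: d²=389 > ρ²=36 → inactive
o3: d²=53 > ρ²=36 → inactive
o4: d²=26 ≤ ρ²=36; F_rep = 23·(-5,-1)/26² = (-0.1701,-0.0340)
F = F_att + ΣF_rep = (1.8299,1.7160)
p' = p + 1/10·F = (1.1830,-11.8284)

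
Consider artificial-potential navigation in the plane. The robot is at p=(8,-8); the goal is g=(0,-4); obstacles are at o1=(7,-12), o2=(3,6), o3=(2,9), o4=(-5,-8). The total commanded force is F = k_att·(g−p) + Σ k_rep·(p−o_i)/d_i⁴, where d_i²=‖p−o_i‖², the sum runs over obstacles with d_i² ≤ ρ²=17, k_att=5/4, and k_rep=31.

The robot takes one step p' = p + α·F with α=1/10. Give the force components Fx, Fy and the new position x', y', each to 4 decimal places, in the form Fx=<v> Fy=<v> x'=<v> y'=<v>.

F_att = 5/4·(g−p) = 5/4·(-8,4) = (-10.0000,5.0000)
o1: d²=17 ≤ ρ²=17; F_rep = 31·(1,4)/17² = (0.1073,0.4291)
o2: d²=221 > ρ²=17 → inactive
o3: d²=325 > ρ²=17 → inactive
o4: d²=169 > ρ²=17 → inactive
F = F_att + ΣF_rep = (-9.8927,5.4291)
p' = p + 1/10·F = (7.0107,-7.4571)

Fx=-9.8927 Fy=5.4291 x'=7.0107 y'=-7.4571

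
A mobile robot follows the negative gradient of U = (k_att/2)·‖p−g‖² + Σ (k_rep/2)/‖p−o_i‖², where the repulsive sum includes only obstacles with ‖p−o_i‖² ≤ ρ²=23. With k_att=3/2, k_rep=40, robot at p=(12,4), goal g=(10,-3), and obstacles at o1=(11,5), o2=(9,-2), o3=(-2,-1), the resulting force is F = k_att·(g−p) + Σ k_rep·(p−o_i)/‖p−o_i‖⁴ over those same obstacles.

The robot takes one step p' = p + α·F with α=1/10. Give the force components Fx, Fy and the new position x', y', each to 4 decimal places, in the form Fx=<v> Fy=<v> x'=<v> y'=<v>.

F_att = 3/2·(g−p) = 3/2·(-2,-7) = (-3.0000,-10.5000)
o1: d²=2 ≤ ρ²=23; F_rep = 40·(1,-1)/2² = (10.0000,-10.0000)
o2: d²=45 > ρ²=23 → inactive
o3: d²=221 > ρ²=23 → inactive
F = F_att + ΣF_rep = (7.0000,-20.5000)
p' = p + 1/10·F = (12.7000,1.9500)

Fx=7.0000 Fy=-20.5000 x'=12.7000 y'=1.9500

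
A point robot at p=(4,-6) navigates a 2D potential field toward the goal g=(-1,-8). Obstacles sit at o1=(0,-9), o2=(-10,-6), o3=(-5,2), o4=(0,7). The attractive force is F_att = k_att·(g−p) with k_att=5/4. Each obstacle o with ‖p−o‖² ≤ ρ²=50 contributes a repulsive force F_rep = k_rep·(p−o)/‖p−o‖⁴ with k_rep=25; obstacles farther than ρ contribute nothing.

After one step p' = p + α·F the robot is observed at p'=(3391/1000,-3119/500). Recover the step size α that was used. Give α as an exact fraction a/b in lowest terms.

α = 1/10

F_att = 5/4·(g−p) = 5/4·(-5,-2) = (-6.2500,-2.5000)
o1: d²=25 ≤ ρ²=50; F_rep = 25·(4,3)/25² = (0.1600,0.1200)
o2: d²=196 > ρ²=50 → inactive
o3: d²=145 > ρ²=50 → inactive
o4: d²=185 > ρ²=50 → inactive
F = F_att + ΣF_rep = (-6.0900,-2.3800)
Δp = p'−p = (-0.6090,-0.2380); α = Δx/Fx = (-609/1000) / (-609/100) = 1/10
check: Δy/Fy = (-119/500) / (-119/50) = 1/10 ✓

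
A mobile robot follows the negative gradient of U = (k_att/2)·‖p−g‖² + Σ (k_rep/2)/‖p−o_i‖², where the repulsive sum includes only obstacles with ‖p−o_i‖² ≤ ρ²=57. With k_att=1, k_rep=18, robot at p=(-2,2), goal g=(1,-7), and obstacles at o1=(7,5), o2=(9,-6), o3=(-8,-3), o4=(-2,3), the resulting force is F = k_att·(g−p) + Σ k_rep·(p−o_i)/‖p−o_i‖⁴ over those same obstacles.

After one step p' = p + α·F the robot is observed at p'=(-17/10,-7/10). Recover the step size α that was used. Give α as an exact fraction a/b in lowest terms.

F_att = 1·(g−p) = 1·(3,-9) = (3.0000,-9.0000)
o1: d²=90 > ρ²=57 → inactive
o2: d²=185 > ρ²=57 → inactive
o3: d²=61 > ρ²=57 → inactive
o4: d²=1 ≤ ρ²=57; F_rep = 18·(0,-1)/1² = (0.0000,-18.0000)
F = F_att + ΣF_rep = (3.0000,-27.0000)
Δp = p'−p = (0.3000,-2.7000); α = Δx/Fx = (3/10) / (3) = 1/10
check: Δy/Fy = (-27/10) / (-27) = 1/10 ✓

α = 1/10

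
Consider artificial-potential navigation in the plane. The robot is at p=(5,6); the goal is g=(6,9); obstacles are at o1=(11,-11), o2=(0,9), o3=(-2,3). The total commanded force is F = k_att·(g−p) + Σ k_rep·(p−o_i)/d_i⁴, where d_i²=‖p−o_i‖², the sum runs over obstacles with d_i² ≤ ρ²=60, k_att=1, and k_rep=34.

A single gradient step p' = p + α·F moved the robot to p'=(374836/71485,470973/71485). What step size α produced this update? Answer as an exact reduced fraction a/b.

F_att = 1·(g−p) = 1·(1,3) = (1.0000,3.0000)
o1: d²=325 > ρ²=60 → inactive
o2: d²=34 ≤ ρ²=60; F_rep = 34·(5,-3)/34² = (0.1471,-0.0882)
o3: d²=58 ≤ ρ²=60; F_rep = 34·(7,3)/58² = (0.0707,0.0303)
F = F_att + ΣF_rep = (1.2178,2.9421)
Δp = p'−p = (0.2436,0.5884); α = Δx/Fx = (17411/71485) / (17411/14297) = 1/5
check: Δy/Fy = (42063/71485) / (42063/14297) = 1/5 ✓

α = 1/5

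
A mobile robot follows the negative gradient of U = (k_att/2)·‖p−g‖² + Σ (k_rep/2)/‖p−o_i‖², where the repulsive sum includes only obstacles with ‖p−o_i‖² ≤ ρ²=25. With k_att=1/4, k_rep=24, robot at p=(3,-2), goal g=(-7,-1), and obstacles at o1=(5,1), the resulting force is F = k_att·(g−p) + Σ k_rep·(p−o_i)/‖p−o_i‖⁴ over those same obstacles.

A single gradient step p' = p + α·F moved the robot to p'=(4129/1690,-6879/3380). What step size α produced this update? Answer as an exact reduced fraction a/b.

α = 1/5

F_att = 1/4·(g−p) = 1/4·(-10,1) = (-2.5000,0.2500)
o1: d²=13 ≤ ρ²=25; F_rep = 24·(-2,-3)/13² = (-0.2840,-0.4260)
F = F_att + ΣF_rep = (-2.7840,-0.1760)
Δp = p'−p = (-0.5568,-0.0352); α = Δx/Fx = (-941/1690) / (-941/338) = 1/5
check: Δy/Fy = (-119/3380) / (-119/676) = 1/5 ✓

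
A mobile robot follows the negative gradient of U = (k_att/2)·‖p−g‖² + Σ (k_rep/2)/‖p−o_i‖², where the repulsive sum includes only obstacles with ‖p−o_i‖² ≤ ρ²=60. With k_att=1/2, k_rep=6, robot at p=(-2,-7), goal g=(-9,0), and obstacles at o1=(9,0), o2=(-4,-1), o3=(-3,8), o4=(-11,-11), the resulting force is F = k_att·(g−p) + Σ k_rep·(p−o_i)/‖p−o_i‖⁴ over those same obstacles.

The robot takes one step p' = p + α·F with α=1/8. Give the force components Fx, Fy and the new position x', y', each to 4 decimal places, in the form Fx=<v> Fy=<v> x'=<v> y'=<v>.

F_att = 1/2·(g−p) = 1/2·(-7,7) = (-3.5000,3.5000)
o1: d²=170 > ρ²=60 → inactive
o2: d²=40 ≤ ρ²=60; F_rep = 6·(2,-6)/40² = (0.0075,-0.0225)
o3: d²=226 > ρ²=60 → inactive
o4: d²=97 > ρ²=60 → inactive
F = F_att + ΣF_rep = (-3.4925,3.4775)
p' = p + 1/8·F = (-2.4366,-6.5653)

Fx=-3.4925 Fy=3.4775 x'=-2.4366 y'=-6.5653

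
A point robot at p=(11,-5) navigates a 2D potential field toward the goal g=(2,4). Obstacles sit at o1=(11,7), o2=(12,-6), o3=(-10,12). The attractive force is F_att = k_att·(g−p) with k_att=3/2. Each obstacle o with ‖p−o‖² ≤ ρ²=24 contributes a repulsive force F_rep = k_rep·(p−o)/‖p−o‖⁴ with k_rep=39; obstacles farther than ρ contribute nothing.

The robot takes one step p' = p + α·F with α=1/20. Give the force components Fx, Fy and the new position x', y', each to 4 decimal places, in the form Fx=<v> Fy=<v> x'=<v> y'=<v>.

F_att = 3/2·(g−p) = 3/2·(-9,9) = (-13.5000,13.5000)
o1: d²=144 > ρ²=24 → inactive
o2: d²=2 ≤ ρ²=24; F_rep = 39·(-1,1)/2² = (-9.7500,9.7500)
o3: d²=730 > ρ²=24 → inactive
F = F_att + ΣF_rep = (-23.2500,23.2500)
p' = p + 1/20·F = (9.8375,-3.8375)

Fx=-23.2500 Fy=23.2500 x'=9.8375 y'=-3.8375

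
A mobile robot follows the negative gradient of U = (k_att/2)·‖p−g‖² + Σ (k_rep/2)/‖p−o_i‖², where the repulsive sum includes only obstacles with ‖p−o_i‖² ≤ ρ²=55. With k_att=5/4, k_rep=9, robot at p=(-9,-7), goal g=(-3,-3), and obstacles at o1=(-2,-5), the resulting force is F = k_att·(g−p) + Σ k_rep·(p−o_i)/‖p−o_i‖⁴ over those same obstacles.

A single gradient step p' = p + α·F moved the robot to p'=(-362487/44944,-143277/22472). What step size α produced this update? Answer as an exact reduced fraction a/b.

α = 1/8

F_att = 5/4·(g−p) = 5/4·(6,4) = (7.5000,5.0000)
o1: d²=53 ≤ ρ²=55; F_rep = 9·(-7,-2)/53² = (-0.0224,-0.0064)
F = F_att + ΣF_rep = (7.4776,4.9936)
Δp = p'−p = (0.9347,0.6242); α = Δx/Fx = (42009/44944) / (42009/5618) = 1/8
check: Δy/Fy = (14027/22472) / (14027/2809) = 1/8 ✓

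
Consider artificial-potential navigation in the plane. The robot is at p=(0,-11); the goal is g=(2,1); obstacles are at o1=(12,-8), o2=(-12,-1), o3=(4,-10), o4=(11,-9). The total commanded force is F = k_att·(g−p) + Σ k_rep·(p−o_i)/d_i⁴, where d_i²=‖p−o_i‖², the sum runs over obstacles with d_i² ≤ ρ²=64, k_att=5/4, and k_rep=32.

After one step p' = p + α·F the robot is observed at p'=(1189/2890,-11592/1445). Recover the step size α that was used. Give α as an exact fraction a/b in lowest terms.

F_att = 5/4·(g−p) = 5/4·(2,12) = (2.5000,15.0000)
o1: d²=153 > ρ²=64 → inactive
o2: d²=244 > ρ²=64 → inactive
o3: d²=17 ≤ ρ²=64; F_rep = 32·(-4,-1)/17² = (-0.4429,-0.1107)
o4: d²=125 > ρ²=64 → inactive
F = F_att + ΣF_rep = (2.0571,14.8893)
Δp = p'−p = (0.4114,2.9779); α = Δx/Fx = (1189/2890) / (1189/578) = 1/5
check: Δy/Fy = (4303/1445) / (4303/289) = 1/5 ✓

α = 1/5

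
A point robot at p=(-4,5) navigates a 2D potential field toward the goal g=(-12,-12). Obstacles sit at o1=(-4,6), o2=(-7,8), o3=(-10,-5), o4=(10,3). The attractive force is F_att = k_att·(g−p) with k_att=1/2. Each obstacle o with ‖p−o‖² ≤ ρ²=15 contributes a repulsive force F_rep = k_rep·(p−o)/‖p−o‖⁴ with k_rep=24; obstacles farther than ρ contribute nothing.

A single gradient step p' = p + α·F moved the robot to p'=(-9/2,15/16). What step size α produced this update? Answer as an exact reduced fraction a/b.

α = 1/8

F_att = 1/2·(g−p) = 1/2·(-8,-17) = (-4.0000,-8.5000)
o1: d²=1 ≤ ρ²=15; F_rep = 24·(0,-1)/1² = (0.0000,-24.0000)
o2: d²=18 > ρ²=15 → inactive
o3: d²=136 > ρ²=15 → inactive
o4: d²=200 > ρ²=15 → inactive
F = F_att + ΣF_rep = (-4.0000,-32.5000)
Δp = p'−p = (-0.5000,-4.0625); α = Δx/Fx = (-1/2) / (-4) = 1/8
check: Δy/Fy = (-65/16) / (-65/2) = 1/8 ✓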